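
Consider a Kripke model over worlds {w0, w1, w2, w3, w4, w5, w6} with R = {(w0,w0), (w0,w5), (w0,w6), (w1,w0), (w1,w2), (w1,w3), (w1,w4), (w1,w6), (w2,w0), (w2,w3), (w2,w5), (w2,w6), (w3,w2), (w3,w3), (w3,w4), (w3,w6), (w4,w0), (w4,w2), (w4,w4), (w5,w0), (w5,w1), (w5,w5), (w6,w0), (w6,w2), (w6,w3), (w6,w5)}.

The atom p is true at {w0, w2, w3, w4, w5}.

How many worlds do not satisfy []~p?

w0: successors {w0, w5, w6}; ~p there: w0:F, w5:F, w6:T. ✗
w1: successors {w0, w2, w3, w4, w6}; ~p there: w0:F, w2:F, w3:F, w4:F, w6:T. ✗
w2: successors {w0, w3, w5, w6}; ~p there: w0:F, w3:F, w5:F, w6:T. ✗
w3: successors {w2, w3, w4, w6}; ~p there: w2:F, w3:F, w4:F, w6:T. ✗
w4: successors {w0, w2, w4}; ~p there: w0:F, w2:F, w4:F. ✗
w5: successors {w0, w1, w5}; ~p there: w0:F, w1:T, w5:F. ✗
w6: successors {w0, w2, w3, w5}; ~p there: w0:F, w2:F, w3:F, w5:F. ✗
Satisfying worlds: ∅.
So []~p fails at the other 7 worlds.

7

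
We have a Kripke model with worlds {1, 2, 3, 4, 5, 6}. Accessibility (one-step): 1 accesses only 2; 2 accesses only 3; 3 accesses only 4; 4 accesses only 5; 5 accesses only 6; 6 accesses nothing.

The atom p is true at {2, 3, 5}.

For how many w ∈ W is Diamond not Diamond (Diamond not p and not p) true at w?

5

1: successors {2}; not Diamond (Diamond not p and not p) there: 2:T. ✓
2: successors {3}; not Diamond (Diamond not p and not p) there: 3:T. ✓
3: successors {4}; not Diamond (Diamond not p and not p) there: 4:T. ✓
4: successors {5}; not Diamond (Diamond not p and not p) there: 5:T. ✓
5: successors {6}; not Diamond (Diamond not p and not p) there: 6:T. ✓
6: no successors, so Diamond not Diamond (Diamond not p and not p) fails. ✗
Satisfying worlds: {1, 2, 3, 4, 5}.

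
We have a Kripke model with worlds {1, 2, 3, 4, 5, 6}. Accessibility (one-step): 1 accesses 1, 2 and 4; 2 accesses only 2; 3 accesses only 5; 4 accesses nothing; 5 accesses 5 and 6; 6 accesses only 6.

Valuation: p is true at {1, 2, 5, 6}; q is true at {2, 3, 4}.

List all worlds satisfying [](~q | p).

{2, 3, 4, 5, 6}

1: successors {1, 2, 4}; ~q | p there: 1:T, 2:T, 4:F. ✗
2: successors {2}; ~q | p there: 2:T. ✓
3: successors {5}; ~q | p there: 5:T. ✓
4: no successors, so [](~q | p) holds vacuously. ✓
5: successors {5, 6}; ~q | p there: 5:T, 6:T. ✓
6: successors {6}; ~q | p there: 6:T. ✓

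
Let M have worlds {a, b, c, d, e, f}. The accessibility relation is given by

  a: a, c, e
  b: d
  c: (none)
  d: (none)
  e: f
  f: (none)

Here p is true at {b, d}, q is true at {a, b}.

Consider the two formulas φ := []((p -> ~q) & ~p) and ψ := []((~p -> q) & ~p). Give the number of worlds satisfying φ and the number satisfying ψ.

For []((p -> ~q) & ~p):
a: successors {a, c, e}; (p -> ~q) & ~p there: a:T, c:T, e:T. ✓
b: successors {d}; (p -> ~q) & ~p there: d:F. ✗
c: no successors, so []((p -> ~q) & ~p) holds vacuously. ✓
d: no successors, so []((p -> ~q) & ~p) holds vacuously. ✓
e: successors {f}; (p -> ~q) & ~p there: f:T. ✓
f: no successors, so []((p -> ~q) & ~p) holds vacuously. ✓
— 5 worlds.
For []((~p -> q) & ~p):
a: successors {a, c, e}; (~p -> q) & ~p there: a:T, c:F, e:F. ✗
b: successors {d}; (~p -> q) & ~p there: d:F. ✗
c: no successors, so []((~p -> q) & ~p) holds vacuously. ✓
d: no successors, so []((~p -> q) & ~p) holds vacuously. ✓
e: successors {f}; (~p -> q) & ~p there: f:F. ✗
f: no successors, so []((~p -> q) & ~p) holds vacuously. ✓
— 3 worlds.

5 and 3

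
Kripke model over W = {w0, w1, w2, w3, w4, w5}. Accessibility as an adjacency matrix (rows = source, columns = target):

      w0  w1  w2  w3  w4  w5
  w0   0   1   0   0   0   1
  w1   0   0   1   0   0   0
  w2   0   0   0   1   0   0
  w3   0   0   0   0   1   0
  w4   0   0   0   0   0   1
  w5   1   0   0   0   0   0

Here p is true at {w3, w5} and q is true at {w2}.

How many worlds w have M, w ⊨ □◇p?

w0: successors {w1, w5}; ◇p there: w1:F, w5:F. ✗
w1: successors {w2}; ◇p there: w2:T. ✓
w2: successors {w3}; ◇p there: w3:F. ✗
w3: successors {w4}; ◇p there: w4:T. ✓
w4: successors {w5}; ◇p there: w5:F. ✗
w5: successors {w0}; ◇p there: w0:T. ✓
Satisfying worlds: {w1, w3, w5}.

3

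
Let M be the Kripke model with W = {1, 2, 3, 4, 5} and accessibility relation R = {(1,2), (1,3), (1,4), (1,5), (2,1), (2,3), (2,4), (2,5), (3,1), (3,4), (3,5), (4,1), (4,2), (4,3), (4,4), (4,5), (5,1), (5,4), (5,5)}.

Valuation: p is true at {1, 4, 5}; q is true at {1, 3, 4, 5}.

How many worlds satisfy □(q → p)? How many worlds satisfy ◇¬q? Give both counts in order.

2 and 2

For □(q → p):
1: successors {2, 3, 4, 5}; q → p there: 2:T, 3:F, 4:T, 5:T. ✗
2: successors {1, 3, 4, 5}; q → p there: 1:T, 3:F, 4:T, 5:T. ✗
3: successors {1, 4, 5}; q → p there: 1:T, 4:T, 5:T. ✓
4: successors {1, 2, 3, 4, 5}; q → p there: 1:T, 2:T, 3:F, 4:T, 5:T. ✗
5: successors {1, 4, 5}; q → p there: 1:T, 4:T, 5:T. ✓
— 2 worlds.
For ◇¬q:
1: successors {2, 3, 4, 5}; ¬q there: 2:T, 3:F, 4:F, 5:F. ✓
2: successors {1, 3, 4, 5}; ¬q there: 1:F, 3:F, 4:F, 5:F. ✗
3: successors {1, 4, 5}; ¬q there: 1:F, 4:F, 5:F. ✗
4: successors {1, 2, 3, 4, 5}; ¬q there: 1:F, 2:T, 3:F, 4:F, 5:F. ✓
5: successors {1, 4, 5}; ¬q there: 1:F, 4:F, 5:F. ✗
— 2 worlds.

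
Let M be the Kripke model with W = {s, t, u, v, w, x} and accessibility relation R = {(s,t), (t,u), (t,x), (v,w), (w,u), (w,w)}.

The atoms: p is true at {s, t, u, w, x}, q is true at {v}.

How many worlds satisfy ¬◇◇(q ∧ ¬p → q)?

s: ◇◇(q ∧ ¬p → q) is T. ✗
t: ◇◇(q ∧ ¬p → q) is F. ✓
u: ◇◇(q ∧ ¬p → q) is F. ✓
v: ◇◇(q ∧ ¬p → q) is T. ✗
w: ◇◇(q ∧ ¬p → q) is T. ✗
x: ◇◇(q ∧ ¬p → q) is F. ✓
Satisfying worlds: {t, u, x}.

3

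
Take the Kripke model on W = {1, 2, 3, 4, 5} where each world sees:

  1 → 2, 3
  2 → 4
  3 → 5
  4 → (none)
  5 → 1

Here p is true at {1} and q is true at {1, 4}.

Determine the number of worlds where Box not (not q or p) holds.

2

1: successors {2, 3}; not (not q or p) there: 2:F, 3:F. ✗
2: successors {4}; not (not q or p) there: 4:T. ✓
3: successors {5}; not (not q or p) there: 5:F. ✗
4: no successors, so Box not (not q or p) holds vacuously. ✓
5: successors {1}; not (not q or p) there: 1:F. ✗
Satisfying worlds: {2, 4}.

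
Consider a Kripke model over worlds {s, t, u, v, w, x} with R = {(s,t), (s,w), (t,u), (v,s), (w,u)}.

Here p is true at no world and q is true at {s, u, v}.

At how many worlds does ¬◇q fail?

s: ◇q is F. ✓
t: ◇q is T. ✗
u: ◇q is F. ✓
v: ◇q is T. ✗
w: ◇q is T. ✗
x: ◇q is F. ✓
Satisfying worlds: {s, u, x}.
So ¬◇q fails at the other 3 worlds.

3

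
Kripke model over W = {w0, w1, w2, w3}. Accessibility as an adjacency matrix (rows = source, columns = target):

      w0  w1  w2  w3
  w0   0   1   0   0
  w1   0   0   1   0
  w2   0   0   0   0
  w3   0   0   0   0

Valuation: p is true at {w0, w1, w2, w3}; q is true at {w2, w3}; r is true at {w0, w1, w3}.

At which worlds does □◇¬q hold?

w0: successors {w1}; ◇¬q there: w1:F. ✗
w1: successors {w2}; ◇¬q there: w2:F. ✗
w2: no successors, so □◇¬q holds vacuously. ✓
w3: no successors, so □◇¬q holds vacuously. ✓

{w2, w3}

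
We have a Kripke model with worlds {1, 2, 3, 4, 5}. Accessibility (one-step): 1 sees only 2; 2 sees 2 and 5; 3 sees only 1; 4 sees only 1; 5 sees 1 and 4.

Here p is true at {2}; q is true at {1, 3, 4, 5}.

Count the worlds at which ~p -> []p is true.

1: ~p is T, []p is T. ✓
2: ~p is F, []p is F. ✓
3: ~p is T, []p is F. ✗
4: ~p is T, []p is F. ✗
5: ~p is T, []p is F. ✗
Satisfying worlds: {1, 2}.

2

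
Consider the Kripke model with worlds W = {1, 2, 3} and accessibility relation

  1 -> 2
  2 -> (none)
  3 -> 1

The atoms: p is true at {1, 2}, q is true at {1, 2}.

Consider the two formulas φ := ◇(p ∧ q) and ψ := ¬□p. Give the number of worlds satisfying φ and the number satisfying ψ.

2 and 0

For ◇(p ∧ q):
1: successors {2}; p ∧ q there: 2:T. ✓
2: no successors, so ◇(p ∧ q) fails. ✗
3: successors {1}; p ∧ q there: 1:T. ✓
— 2 worlds.
For ¬□p:
1: □p is T. ✗
2: □p is T. ✗
3: □p is T. ✗
— 0 worlds.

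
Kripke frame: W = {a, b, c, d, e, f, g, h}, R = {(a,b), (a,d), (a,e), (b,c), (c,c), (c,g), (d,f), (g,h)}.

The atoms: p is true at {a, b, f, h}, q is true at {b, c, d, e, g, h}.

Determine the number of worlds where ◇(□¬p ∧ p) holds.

a: successors {b, d, e}; □¬p ∧ p there: b:T, d:F, e:F. ✓
b: successors {c}; □¬p ∧ p there: c:F. ✗
c: successors {c, g}; □¬p ∧ p there: c:F, g:F. ✗
d: successors {f}; □¬p ∧ p there: f:T. ✓
e: no successors, so ◇(□¬p ∧ p) fails. ✗
f: no successors, so ◇(□¬p ∧ p) fails. ✗
g: successors {h}; □¬p ∧ p there: h:T. ✓
h: no successors, so ◇(□¬p ∧ p) fails. ✗
Satisfying worlds: {a, d, g}.

3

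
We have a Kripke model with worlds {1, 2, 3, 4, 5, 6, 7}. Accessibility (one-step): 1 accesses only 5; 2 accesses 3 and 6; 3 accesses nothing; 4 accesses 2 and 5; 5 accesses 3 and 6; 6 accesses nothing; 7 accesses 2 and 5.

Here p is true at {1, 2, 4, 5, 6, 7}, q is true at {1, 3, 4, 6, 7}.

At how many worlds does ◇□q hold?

1: successors {5}; □q there: 5:T. ✓
2: successors {3, 6}; □q there: 3:T, 6:T. ✓
3: no successors, so ◇□q fails. ✗
4: successors {2, 5}; □q there: 2:T, 5:T. ✓
5: successors {3, 6}; □q there: 3:T, 6:T. ✓
6: no successors, so ◇□q fails. ✗
7: successors {2, 5}; □q there: 2:T, 5:T. ✓
Satisfying worlds: {1, 2, 4, 5, 7}.

5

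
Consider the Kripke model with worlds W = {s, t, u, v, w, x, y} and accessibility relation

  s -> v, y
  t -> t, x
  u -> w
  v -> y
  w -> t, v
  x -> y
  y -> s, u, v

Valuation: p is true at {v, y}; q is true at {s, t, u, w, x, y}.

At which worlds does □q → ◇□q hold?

{s, t, w, y}

s: □q is F, ◇□q is T. ✓
t: □q is T, ◇□q is T. ✓
u: □q is T, ◇□q is F. ✗
v: □q is T, ◇□q is F. ✗
w: □q is F, ◇□q is T. ✓
x: □q is T, ◇□q is F. ✗
y: □q is F, ◇□q is T. ✓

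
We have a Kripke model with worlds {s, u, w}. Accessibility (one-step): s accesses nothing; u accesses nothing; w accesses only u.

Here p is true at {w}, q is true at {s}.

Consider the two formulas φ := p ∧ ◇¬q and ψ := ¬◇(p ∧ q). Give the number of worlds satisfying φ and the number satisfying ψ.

For p ∧ ◇¬q:
s: p is F, ◇¬q is F. ✗
u: p is F, ◇¬q is F. ✗
w: p is T, ◇¬q is T. ✓
— 1 world.
For ¬◇(p ∧ q):
s: ◇(p ∧ q) is F. ✓
u: ◇(p ∧ q) is F. ✓
w: ◇(p ∧ q) is F. ✓
— 3 worlds.

1 and 3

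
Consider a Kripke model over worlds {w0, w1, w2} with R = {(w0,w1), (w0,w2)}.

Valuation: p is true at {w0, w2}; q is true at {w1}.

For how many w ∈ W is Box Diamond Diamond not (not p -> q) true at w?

w0: successors {w1, w2}; Diamond Diamond not (not p -> q) there: w1:F, w2:F. ✗
w1: no successors, so Box Diamond Diamond not (not p -> q) holds vacuously. ✓
w2: no successors, so Box Diamond Diamond not (not p -> q) holds vacuously. ✓
Satisfying worlds: {w1, w2}.

2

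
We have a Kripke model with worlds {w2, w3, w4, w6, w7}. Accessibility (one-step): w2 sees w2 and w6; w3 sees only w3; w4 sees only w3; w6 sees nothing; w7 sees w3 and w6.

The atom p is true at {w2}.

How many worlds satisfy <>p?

w2: successors {w2, w6}; p there: w2:T, w6:F. ✓
w3: successors {w3}; p there: w3:F. ✗
w4: successors {w3}; p there: w3:F. ✗
w6: no successors, so <>p fails. ✗
w7: successors {w3, w6}; p there: w3:F, w6:F. ✗
Satisfying worlds: {w2}.

1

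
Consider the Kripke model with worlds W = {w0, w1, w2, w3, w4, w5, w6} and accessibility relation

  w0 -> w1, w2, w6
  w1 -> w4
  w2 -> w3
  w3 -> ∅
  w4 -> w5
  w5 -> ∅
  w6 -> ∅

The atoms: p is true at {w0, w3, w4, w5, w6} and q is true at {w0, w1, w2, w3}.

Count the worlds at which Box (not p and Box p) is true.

3

w0: successors {w1, w2, w6}; not p and Box p there: w1:T, w2:T, w6:F. ✗
w1: successors {w4}; not p and Box p there: w4:F. ✗
w2: successors {w3}; not p and Box p there: w3:F. ✗
w3: no successors, so Box (not p and Box p) holds vacuously. ✓
w4: successors {w5}; not p and Box p there: w5:F. ✗
w5: no successors, so Box (not p and Box p) holds vacuously. ✓
w6: no successors, so Box (not p and Box p) holds vacuously. ✓
Satisfying worlds: {w3, w5, w6}.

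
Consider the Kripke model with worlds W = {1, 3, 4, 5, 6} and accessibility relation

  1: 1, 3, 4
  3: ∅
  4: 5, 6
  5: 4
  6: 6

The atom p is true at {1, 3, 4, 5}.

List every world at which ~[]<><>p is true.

{1, 4, 6}

1: []<><>p is F. ✓
3: []<><>p is T. ✗
4: []<><>p is F. ✓
5: []<><>p is T. ✗
6: []<><>p is F. ✓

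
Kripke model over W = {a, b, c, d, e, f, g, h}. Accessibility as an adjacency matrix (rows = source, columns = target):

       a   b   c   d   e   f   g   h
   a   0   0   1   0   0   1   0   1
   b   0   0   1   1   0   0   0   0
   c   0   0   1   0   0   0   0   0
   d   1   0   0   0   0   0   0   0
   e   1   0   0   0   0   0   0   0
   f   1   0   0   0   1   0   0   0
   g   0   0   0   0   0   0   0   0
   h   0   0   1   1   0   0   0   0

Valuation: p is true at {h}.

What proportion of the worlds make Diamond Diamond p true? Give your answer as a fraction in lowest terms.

3/8

a: successors {c, f, h}; Diamond p there: c:F, f:F, h:F. ✗
b: successors {c, d}; Diamond p there: c:F, d:F. ✗
c: successors {c}; Diamond p there: c:F. ✗
d: successors {a}; Diamond p there: a:T. ✓
e: successors {a}; Diamond p there: a:T. ✓
f: successors {a, e}; Diamond p there: a:T, e:F. ✓
g: no successors, so Diamond Diamond p fails. ✗
h: successors {c, d}; Diamond p there: c:F, d:F. ✗
That's 3 of 8 worlds, so 3/8.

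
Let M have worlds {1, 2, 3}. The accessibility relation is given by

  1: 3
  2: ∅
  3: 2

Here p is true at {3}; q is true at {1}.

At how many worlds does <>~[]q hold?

1

1: successors {3}; ~[]q there: 3:T. ✓
2: no successors, so <>~[]q fails. ✗
3: successors {2}; ~[]q there: 2:F. ✗
Satisfying worlds: {1}.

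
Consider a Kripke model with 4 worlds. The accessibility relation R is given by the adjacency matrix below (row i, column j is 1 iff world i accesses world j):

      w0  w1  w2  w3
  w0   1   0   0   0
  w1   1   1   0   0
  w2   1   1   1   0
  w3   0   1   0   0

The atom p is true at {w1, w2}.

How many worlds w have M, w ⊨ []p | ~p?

2

w0: []p is F, ~p is T. ✓
w1: []p is F, ~p is F. ✗
w2: []p is F, ~p is F. ✗
w3: []p is T, ~p is T. ✓
Satisfying worlds: {w0, w3}.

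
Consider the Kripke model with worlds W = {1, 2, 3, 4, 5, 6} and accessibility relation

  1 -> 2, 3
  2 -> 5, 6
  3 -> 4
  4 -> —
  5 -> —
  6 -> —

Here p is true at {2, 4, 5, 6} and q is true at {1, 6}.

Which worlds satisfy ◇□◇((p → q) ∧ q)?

1: successors {2, 3}; □◇((p → q) ∧ q) there: 2:F, 3:F. ✗
2: successors {5, 6}; □◇((p → q) ∧ q) there: 5:T, 6:T. ✓
3: successors {4}; □◇((p → q) ∧ q) there: 4:T. ✓
4: no successors, so ◇□◇((p → q) ∧ q) fails. ✗
5: no successors, so ◇□◇((p → q) ∧ q) fails. ✗
6: no successors, so ◇□◇((p → q) ∧ q) fails. ✗

{2, 3}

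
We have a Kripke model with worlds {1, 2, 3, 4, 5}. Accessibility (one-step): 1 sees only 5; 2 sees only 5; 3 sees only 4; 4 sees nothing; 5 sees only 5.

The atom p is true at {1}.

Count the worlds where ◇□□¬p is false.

1: successors {5}; □□¬p there: 5:T. ✓
2: successors {5}; □□¬p there: 5:T. ✓
3: successors {4}; □□¬p there: 4:T. ✓
4: no successors, so ◇□□¬p fails. ✗
5: successors {5}; □□¬p there: 5:T. ✓
Satisfying worlds: {1, 2, 3, 5}.
So ◇□□¬p fails at the other 1 world.

1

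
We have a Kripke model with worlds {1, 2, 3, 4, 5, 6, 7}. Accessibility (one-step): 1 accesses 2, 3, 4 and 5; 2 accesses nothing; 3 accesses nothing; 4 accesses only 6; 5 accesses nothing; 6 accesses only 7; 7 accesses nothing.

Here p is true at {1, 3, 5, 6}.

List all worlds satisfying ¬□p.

1: □p is F. ✓
2: □p is T. ✗
3: □p is T. ✗
4: □p is T. ✗
5: □p is T. ✗
6: □p is F. ✓
7: □p is T. ✗

{1, 6}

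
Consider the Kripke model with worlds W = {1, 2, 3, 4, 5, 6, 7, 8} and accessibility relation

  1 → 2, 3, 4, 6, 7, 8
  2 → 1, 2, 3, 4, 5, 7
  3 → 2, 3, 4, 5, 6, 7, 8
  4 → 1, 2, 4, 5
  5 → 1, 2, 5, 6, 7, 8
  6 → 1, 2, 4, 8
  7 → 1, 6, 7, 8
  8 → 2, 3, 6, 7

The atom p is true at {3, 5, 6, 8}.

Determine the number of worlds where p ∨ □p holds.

4

1: p is F, □p is F. ✗
2: p is F, □p is F. ✗
3: p is T, □p is F. ✓
4: p is F, □p is F. ✗
5: p is T, □p is F. ✓
6: p is T, □p is F. ✓
7: p is F, □p is F. ✗
8: p is T, □p is F. ✓
Satisfying worlds: {3, 5, 6, 8}.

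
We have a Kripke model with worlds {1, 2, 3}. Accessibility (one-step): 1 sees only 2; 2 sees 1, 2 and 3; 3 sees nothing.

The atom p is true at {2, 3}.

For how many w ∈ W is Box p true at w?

1: successors {2}; p there: 2:T. ✓
2: successors {1, 2, 3}; p there: 1:F, 2:T, 3:T. ✗
3: no successors, so Box p holds vacuously. ✓
Satisfying worlds: {1, 3}.

2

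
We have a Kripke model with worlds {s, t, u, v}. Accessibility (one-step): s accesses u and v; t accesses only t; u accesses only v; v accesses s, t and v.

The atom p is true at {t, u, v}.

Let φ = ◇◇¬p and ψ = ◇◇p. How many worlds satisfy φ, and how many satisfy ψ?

3 and 4

For ◇◇¬p:
s: successors {u, v}; ◇¬p there: u:F, v:T. ✓
t: successors {t}; ◇¬p there: t:F. ✗
u: successors {v}; ◇¬p there: v:T. ✓
v: successors {s, t, v}; ◇¬p there: s:F, t:F, v:T. ✓
— 3 worlds.
For ◇◇p:
s: successors {u, v}; ◇p there: u:T, v:T. ✓
t: successors {t}; ◇p there: t:T. ✓
u: successors {v}; ◇p there: v:T. ✓
v: successors {s, t, v}; ◇p there: s:T, t:T, v:T. ✓
— 4 worlds.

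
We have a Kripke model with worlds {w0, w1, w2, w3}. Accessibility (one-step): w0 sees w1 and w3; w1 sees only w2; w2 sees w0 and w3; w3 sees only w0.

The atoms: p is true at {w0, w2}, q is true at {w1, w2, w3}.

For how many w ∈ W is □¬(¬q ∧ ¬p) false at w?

w0: successors {w1, w3}; ¬(¬q ∧ ¬p) there: w1:T, w3:T. ✓
w1: successors {w2}; ¬(¬q ∧ ¬p) there: w2:T. ✓
w2: successors {w0, w3}; ¬(¬q ∧ ¬p) there: w0:T, w3:T. ✓
w3: successors {w0}; ¬(¬q ∧ ¬p) there: w0:T. ✓
Satisfying worlds: {w0, w1, w2, w3}.
So □¬(¬q ∧ ¬p) fails at the other 0 worlds.

0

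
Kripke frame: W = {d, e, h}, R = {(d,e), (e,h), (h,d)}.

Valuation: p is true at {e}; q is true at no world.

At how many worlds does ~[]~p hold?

d: []~p is F. ✓
e: []~p is T. ✗
h: []~p is T. ✗
Satisfying worlds: {d}.

1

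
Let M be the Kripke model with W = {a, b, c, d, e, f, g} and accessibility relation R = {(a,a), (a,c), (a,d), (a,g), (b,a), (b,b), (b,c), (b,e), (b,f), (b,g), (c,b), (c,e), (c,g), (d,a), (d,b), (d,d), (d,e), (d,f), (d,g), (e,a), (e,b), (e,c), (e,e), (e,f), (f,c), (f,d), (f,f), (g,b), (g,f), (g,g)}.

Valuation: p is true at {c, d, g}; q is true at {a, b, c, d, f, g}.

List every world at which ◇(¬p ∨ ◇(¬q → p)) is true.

{a, b, c, d, e, f, g}

a: successors {a, c, d, g}; ¬p ∨ ◇(¬q → p) there: a:T, c:T, d:T, g:T. ✓
b: successors {a, b, c, e, f, g}; ¬p ∨ ◇(¬q → p) there: a:T, b:T, c:T, e:T, f:T, g:T. ✓
c: successors {b, e, g}; ¬p ∨ ◇(¬q → p) there: b:T, e:T, g:T. ✓
d: successors {a, b, d, e, f, g}; ¬p ∨ ◇(¬q → p) there: a:T, b:T, d:T, e:T, f:T, g:T. ✓
e: successors {a, b, c, e, f}; ¬p ∨ ◇(¬q → p) there: a:T, b:T, c:T, e:T, f:T. ✓
f: successors {c, d, f}; ¬p ∨ ◇(¬q → p) there: c:T, d:T, f:T. ✓
g: successors {b, f, g}; ¬p ∨ ◇(¬q → p) there: b:T, f:T, g:T. ✓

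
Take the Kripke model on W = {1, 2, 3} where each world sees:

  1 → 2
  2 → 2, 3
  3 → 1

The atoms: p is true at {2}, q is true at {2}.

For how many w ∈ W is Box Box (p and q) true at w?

1

1: successors {2}; Box (p and q) there: 2:F. ✗
2: successors {2, 3}; Box (p and q) there: 2:F, 3:F. ✗
3: successors {1}; Box (p and q) there: 1:T. ✓
Satisfying worlds: {3}.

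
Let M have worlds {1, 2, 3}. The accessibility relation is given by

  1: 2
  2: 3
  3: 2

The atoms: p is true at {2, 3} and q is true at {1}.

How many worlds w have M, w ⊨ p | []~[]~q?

1: p is F, []~[]~q is F. ✗
2: p is T, []~[]~q is F. ✓
3: p is T, []~[]~q is F. ✓
Satisfying worlds: {2, 3}.

2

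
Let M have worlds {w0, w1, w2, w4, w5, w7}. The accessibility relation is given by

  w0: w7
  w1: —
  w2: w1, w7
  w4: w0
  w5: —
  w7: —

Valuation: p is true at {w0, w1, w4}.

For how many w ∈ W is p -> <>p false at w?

2

w0: p is T, <>p is F. ✗
w1: p is T, <>p is F. ✗
w2: p is F, <>p is T. ✓
w4: p is T, <>p is T. ✓
w5: p is F, <>p is F. ✓
w7: p is F, <>p is F. ✓
Satisfying worlds: {w2, w4, w5, w7}.
So p -> <>p fails at the other 2 worlds.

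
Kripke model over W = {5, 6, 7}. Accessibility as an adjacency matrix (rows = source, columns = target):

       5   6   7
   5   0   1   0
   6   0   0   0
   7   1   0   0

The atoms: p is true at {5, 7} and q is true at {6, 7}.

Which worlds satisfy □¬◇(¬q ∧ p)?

5: successors {6}; ¬◇(¬q ∧ p) there: 6:T. ✓
6: no successors, so □¬◇(¬q ∧ p) holds vacuously. ✓
7: successors {5}; ¬◇(¬q ∧ p) there: 5:T. ✓

{5, 6, 7}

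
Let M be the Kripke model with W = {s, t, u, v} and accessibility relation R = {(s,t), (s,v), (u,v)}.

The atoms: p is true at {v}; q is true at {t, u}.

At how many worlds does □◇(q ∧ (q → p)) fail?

2

s: successors {t, v}; ◇(q ∧ (q → p)) there: t:F, v:F. ✗
t: no successors, so □◇(q ∧ (q → p)) holds vacuously. ✓
u: successors {v}; ◇(q ∧ (q → p)) there: v:F. ✗
v: no successors, so □◇(q ∧ (q → p)) holds vacuously. ✓
Satisfying worlds: {t, v}.
So □◇(q ∧ (q → p)) fails at the other 2 worlds.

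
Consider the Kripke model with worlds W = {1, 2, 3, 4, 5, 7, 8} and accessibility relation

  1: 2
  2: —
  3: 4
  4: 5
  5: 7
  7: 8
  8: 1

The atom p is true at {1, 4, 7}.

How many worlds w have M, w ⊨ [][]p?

1: successors {2}; []p there: 2:T. ✓
2: no successors, so [][]p holds vacuously. ✓
3: successors {4}; []p there: 4:F. ✗
4: successors {5}; []p there: 5:T. ✓
5: successors {7}; []p there: 7:F. ✗
7: successors {8}; []p there: 8:T. ✓
8: successors {1}; []p there: 1:F. ✗
Satisfying worlds: {1, 2, 4, 7}.

4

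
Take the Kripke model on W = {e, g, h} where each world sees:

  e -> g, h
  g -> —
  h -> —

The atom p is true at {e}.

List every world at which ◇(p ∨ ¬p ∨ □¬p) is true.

{e}

e: successors {g, h}; p ∨ ¬p ∨ □¬p there: g:T, h:T. ✓
g: no successors, so ◇(p ∨ ¬p ∨ □¬p) fails. ✗
h: no successors, so ◇(p ∨ ¬p ∨ □¬p) fails. ✗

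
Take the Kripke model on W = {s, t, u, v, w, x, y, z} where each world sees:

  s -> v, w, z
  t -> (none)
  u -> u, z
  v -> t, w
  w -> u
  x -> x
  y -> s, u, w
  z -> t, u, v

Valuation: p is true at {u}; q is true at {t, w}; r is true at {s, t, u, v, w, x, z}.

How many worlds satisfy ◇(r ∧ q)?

s: successors {v, w, z}; r ∧ q there: v:F, w:T, z:F. ✓
t: no successors, so ◇(r ∧ q) fails. ✗
u: successors {u, z}; r ∧ q there: u:F, z:F. ✗
v: successors {t, w}; r ∧ q there: t:T, w:T. ✓
w: successors {u}; r ∧ q there: u:F. ✗
x: successors {x}; r ∧ q there: x:F. ✗
y: successors {s, u, w}; r ∧ q there: s:F, u:F, w:T. ✓
z: successors {t, u, v}; r ∧ q there: t:T, u:F, v:F. ✓
Satisfying worlds: {s, v, y, z}.

4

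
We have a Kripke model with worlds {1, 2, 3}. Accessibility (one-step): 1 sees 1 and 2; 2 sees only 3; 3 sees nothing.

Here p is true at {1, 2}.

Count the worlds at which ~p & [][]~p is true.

1: ~p is F, [][]~p is F. ✗
2: ~p is F, [][]~p is T. ✗
3: ~p is T, [][]~p is T. ✓
Satisfying worlds: {3}.

1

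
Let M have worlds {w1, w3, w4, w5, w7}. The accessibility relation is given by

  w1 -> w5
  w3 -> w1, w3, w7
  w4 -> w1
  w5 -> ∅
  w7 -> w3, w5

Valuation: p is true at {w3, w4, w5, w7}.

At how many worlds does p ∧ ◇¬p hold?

2

w1: p is F, ◇¬p is F. ✗
w3: p is T, ◇¬p is T. ✓
w4: p is T, ◇¬p is T. ✓
w5: p is T, ◇¬p is F. ✗
w7: p is T, ◇¬p is F. ✗
Satisfying worlds: {w3, w4}.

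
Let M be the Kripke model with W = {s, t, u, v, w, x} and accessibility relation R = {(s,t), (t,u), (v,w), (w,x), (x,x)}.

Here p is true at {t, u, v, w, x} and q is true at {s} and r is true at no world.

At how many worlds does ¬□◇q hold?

s: □◇q is F. ✓
t: □◇q is F. ✓
u: □◇q is T. ✗
v: □◇q is F. ✓
w: □◇q is F. ✓
x: □◇q is F. ✓
Satisfying worlds: {s, t, v, w, x}.

5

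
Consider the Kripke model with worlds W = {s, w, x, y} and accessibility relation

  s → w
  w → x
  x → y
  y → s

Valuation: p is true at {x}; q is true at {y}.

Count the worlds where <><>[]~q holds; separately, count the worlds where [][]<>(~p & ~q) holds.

For <><>[]~q:
s: successors {w}; <>[]~q there: w:F. ✗
w: successors {x}; <>[]~q there: x:T. ✓
x: successors {y}; <>[]~q there: y:T. ✓
y: successors {s}; <>[]~q there: s:T. ✓
— 3 worlds.
For [][]<>(~p & ~q):
s: successors {w}; []<>(~p & ~q) there: w:F. ✗
w: successors {x}; []<>(~p & ~q) there: x:T. ✓
x: successors {y}; []<>(~p & ~q) there: y:T. ✓
y: successors {s}; []<>(~p & ~q) there: s:F. ✗
— 2 worlds.

3 and 2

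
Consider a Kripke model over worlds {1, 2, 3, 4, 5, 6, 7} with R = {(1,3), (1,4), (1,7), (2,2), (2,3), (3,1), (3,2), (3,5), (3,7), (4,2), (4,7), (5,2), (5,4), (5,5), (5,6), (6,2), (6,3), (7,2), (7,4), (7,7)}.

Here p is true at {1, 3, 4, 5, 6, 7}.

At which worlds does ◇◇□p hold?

1: successors {3, 4, 7}; ◇□p there: 3:T, 4:F, 7:F. ✓
2: successors {2, 3}; ◇□p there: 2:F, 3:T. ✓
3: successors {1, 2, 5, 7}; ◇□p there: 1:F, 2:F, 5:F, 7:F. ✗
4: successors {2, 7}; ◇□p there: 2:F, 7:F. ✗
5: successors {2, 4, 5, 6}; ◇□p there: 2:F, 4:F, 5:F, 6:F. ✗
6: successors {2, 3}; ◇□p there: 2:F, 3:T. ✓
7: successors {2, 4, 7}; ◇□p there: 2:F, 4:F, 7:F. ✗

{1, 2, 6}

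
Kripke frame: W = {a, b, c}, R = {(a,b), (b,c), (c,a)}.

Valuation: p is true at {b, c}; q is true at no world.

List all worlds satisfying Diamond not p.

{c}

a: successors {b}; not p there: b:F. ✗
b: successors {c}; not p there: c:F. ✗
c: successors {a}; not p there: a:T. ✓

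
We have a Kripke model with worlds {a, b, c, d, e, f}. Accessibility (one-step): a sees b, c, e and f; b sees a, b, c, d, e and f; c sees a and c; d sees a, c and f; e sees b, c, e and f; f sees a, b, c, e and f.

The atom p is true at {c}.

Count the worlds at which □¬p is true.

a: successors {b, c, e, f}; ¬p there: b:T, c:F, e:T, f:T. ✗
b: successors {a, b, c, d, e, f}; ¬p there: a:T, b:T, c:F, d:T, e:T, f:T. ✗
c: successors {a, c}; ¬p there: a:T, c:F. ✗
d: successors {a, c, f}; ¬p there: a:T, c:F, f:T. ✗
e: successors {b, c, e, f}; ¬p there: b:T, c:F, e:T, f:T. ✗
f: successors {a, b, c, e, f}; ¬p there: a:T, b:T, c:F, e:T, f:T. ✗
Satisfying worlds: ∅.

0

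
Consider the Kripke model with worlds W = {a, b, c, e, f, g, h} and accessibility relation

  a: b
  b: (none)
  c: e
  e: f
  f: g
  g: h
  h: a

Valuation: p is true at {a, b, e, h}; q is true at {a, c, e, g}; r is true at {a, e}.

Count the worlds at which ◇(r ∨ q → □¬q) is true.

6

a: successors {b}; r ∨ q → □¬q there: b:T. ✓
b: no successors, so ◇(r ∨ q → □¬q) fails. ✗
c: successors {e}; r ∨ q → □¬q there: e:T. ✓
e: successors {f}; r ∨ q → □¬q there: f:T. ✓
f: successors {g}; r ∨ q → □¬q there: g:T. ✓
g: successors {h}; r ∨ q → □¬q there: h:T. ✓
h: successors {a}; r ∨ q → □¬q there: a:T. ✓
Satisfying worlds: {a, c, e, f, g, h}.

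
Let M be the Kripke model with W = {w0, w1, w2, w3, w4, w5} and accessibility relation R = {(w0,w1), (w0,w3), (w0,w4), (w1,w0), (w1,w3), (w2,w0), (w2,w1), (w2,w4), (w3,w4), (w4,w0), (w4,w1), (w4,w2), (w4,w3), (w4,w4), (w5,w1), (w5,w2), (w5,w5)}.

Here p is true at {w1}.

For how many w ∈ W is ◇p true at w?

w0: successors {w1, w3, w4}; p there: w1:T, w3:F, w4:F. ✓
w1: successors {w0, w3}; p there: w0:F, w3:F. ✗
w2: successors {w0, w1, w4}; p there: w0:F, w1:T, w4:F. ✓
w3: successors {w4}; p there: w4:F. ✗
w4: successors {w0, w1, w2, w3, w4}; p there: w0:F, w1:T, w2:F, w3:F, w4:F. ✓
w5: successors {w1, w2, w5}; p there: w1:T, w2:F, w5:F. ✓
Satisfying worlds: {w0, w2, w4, w5}.

4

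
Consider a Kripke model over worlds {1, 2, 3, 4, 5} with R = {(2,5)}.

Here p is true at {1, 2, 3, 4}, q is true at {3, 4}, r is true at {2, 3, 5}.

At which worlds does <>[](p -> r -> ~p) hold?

{2}

1: no successors, so <>[](p -> r -> ~p) fails. ✗
2: successors {5}; [](p -> r -> ~p) there: 5:T. ✓
3: no successors, so <>[](p -> r -> ~p) fails. ✗
4: no successors, so <>[](p -> r -> ~p) fails. ✗
5: no successors, so <>[](p -> r -> ~p) fails. ✗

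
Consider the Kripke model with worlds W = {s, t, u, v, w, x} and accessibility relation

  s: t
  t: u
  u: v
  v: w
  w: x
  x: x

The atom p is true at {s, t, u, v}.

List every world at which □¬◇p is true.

s: successors {t}; ¬◇p there: t:F. ✗
t: successors {u}; ¬◇p there: u:F. ✗
u: successors {v}; ¬◇p there: v:T. ✓
v: successors {w}; ¬◇p there: w:T. ✓
w: successors {x}; ¬◇p there: x:T. ✓
x: successors {x}; ¬◇p there: x:T. ✓

{u, v, w, x}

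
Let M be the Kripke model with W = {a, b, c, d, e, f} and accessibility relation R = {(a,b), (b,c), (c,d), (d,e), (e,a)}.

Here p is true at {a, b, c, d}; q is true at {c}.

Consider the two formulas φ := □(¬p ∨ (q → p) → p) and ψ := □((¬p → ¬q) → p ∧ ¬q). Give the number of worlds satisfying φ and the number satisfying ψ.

For □(¬p ∨ (q → p) → p):
a: successors {b}; ¬p ∨ (q → p) → p there: b:T. ✓
b: successors {c}; ¬p ∨ (q → p) → p there: c:T. ✓
c: successors {d}; ¬p ∨ (q → p) → p there: d:T. ✓
d: successors {e}; ¬p ∨ (q → p) → p there: e:F. ✗
e: successors {a}; ¬p ∨ (q → p) → p there: a:T. ✓
f: no successors, so □(¬p ∨ (q → p) → p) holds vacuously. ✓
— 5 worlds.
For □((¬p → ¬q) → p ∧ ¬q):
a: successors {b}; (¬p → ¬q) → p ∧ ¬q there: b:T. ✓
b: successors {c}; (¬p → ¬q) → p ∧ ¬q there: c:F. ✗
c: successors {d}; (¬p → ¬q) → p ∧ ¬q there: d:T. ✓
d: successors {e}; (¬p → ¬q) → p ∧ ¬q there: e:F. ✗
e: successors {a}; (¬p → ¬q) → p ∧ ¬q there: a:T. ✓
f: no successors, so □((¬p → ¬q) → p ∧ ¬q) holds vacuously. ✓
— 4 worlds.

5 and 4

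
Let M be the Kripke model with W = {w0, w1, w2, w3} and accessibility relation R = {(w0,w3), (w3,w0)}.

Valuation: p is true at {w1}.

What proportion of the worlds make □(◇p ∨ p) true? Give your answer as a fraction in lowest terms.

1/2

w0: successors {w3}; ◇p ∨ p there: w3:F. ✗
w1: no successors, so □(◇p ∨ p) holds vacuously. ✓
w2: no successors, so □(◇p ∨ p) holds vacuously. ✓
w3: successors {w0}; ◇p ∨ p there: w0:F. ✗
That's 2 of 4 worlds, so 2/4 = 1/2.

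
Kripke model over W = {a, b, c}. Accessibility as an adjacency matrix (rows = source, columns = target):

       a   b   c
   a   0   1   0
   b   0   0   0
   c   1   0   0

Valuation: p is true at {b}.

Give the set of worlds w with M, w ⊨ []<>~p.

a: successors {b}; <>~p there: b:F. ✗
b: no successors, so []<>~p holds vacuously. ✓
c: successors {a}; <>~p there: a:F. ✗

{b}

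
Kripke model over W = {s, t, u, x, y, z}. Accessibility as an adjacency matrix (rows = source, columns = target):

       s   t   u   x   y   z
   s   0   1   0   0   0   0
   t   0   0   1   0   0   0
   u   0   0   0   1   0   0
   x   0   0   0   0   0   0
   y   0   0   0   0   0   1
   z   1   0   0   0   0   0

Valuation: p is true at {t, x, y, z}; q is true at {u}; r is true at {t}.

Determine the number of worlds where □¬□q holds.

4

s: successors {t}; ¬□q there: t:F. ✗
t: successors {u}; ¬□q there: u:T. ✓
u: successors {x}; ¬□q there: x:F. ✗
x: no successors, so □¬□q holds vacuously. ✓
y: successors {z}; ¬□q there: z:T. ✓
z: successors {s}; ¬□q there: s:T. ✓
Satisfying worlds: {t, x, y, z}.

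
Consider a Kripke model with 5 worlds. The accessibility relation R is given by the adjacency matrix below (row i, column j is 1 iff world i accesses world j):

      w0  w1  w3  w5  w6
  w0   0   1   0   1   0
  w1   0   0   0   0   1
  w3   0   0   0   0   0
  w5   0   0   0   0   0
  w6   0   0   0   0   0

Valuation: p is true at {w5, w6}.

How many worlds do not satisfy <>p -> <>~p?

1

w0: <>p is T, <>~p is T. ✓
w1: <>p is T, <>~p is F. ✗
w3: <>p is F, <>~p is F. ✓
w5: <>p is F, <>~p is F. ✓
w6: <>p is F, <>~p is F. ✓
Satisfying worlds: {w0, w3, w5, w6}.
So <>p -> <>~p fails at the other 1 world.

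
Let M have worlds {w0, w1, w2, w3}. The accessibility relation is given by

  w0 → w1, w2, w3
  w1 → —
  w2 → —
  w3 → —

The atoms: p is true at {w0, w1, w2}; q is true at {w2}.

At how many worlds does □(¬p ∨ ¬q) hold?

3

w0: successors {w1, w2, w3}; ¬p ∨ ¬q there: w1:T, w2:F, w3:T. ✗
w1: no successors, so □(¬p ∨ ¬q) holds vacuously. ✓
w2: no successors, so □(¬p ∨ ¬q) holds vacuously. ✓
w3: no successors, so □(¬p ∨ ¬q) holds vacuously. ✓
Satisfying worlds: {w1, w2, w3}.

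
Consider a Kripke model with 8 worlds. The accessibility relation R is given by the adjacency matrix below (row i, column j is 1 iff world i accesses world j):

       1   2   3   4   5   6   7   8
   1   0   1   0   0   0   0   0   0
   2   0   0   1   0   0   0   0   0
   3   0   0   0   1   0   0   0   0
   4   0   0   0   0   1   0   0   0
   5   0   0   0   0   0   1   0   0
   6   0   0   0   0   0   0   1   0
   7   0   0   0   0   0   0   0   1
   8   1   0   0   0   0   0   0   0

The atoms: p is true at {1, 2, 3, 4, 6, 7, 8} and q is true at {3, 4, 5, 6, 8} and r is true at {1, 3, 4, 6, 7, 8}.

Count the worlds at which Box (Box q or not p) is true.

1: successors {2}; Box q or not p there: 2:T. ✓
2: successors {3}; Box q or not p there: 3:T. ✓
3: successors {4}; Box q or not p there: 4:T. ✓
4: successors {5}; Box q or not p there: 5:T. ✓
5: successors {6}; Box q or not p there: 6:F. ✗
6: successors {7}; Box q or not p there: 7:T. ✓
7: successors {8}; Box q or not p there: 8:F. ✗
8: successors {1}; Box q or not p there: 1:F. ✗
Satisfying worlds: {1, 2, 3, 4, 6}.

5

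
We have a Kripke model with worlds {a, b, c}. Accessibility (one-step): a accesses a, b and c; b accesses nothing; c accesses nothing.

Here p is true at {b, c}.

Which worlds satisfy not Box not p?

a: Box not p is F. ✓
b: Box not p is T. ✗
c: Box not p is T. ✗

{a}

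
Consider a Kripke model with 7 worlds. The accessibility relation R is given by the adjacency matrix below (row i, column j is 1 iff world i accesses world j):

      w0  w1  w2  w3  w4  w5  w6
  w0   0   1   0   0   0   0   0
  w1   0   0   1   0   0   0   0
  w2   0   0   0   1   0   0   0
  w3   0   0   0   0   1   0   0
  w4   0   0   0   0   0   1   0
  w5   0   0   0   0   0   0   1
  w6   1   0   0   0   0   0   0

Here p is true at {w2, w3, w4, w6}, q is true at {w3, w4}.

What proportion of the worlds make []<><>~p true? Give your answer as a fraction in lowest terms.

3/7

w0: successors {w1}; <><>~p there: w1:F. ✗
w1: successors {w2}; <><>~p there: w2:F. ✗
w2: successors {w3}; <><>~p there: w3:T. ✓
w3: successors {w4}; <><>~p there: w4:F. ✗
w4: successors {w5}; <><>~p there: w5:T. ✓
w5: successors {w6}; <><>~p there: w6:T. ✓
w6: successors {w0}; <><>~p there: w0:F. ✗
That's 3 of 7 worlds, so 3/7.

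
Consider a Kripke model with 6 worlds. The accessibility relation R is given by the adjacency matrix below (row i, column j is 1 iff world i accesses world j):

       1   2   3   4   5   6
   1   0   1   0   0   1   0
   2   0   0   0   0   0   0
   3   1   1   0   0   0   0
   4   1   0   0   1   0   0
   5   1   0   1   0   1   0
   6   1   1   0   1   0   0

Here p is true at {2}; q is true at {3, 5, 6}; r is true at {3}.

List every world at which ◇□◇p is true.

{1, 3, 6}

1: successors {2, 5}; □◇p there: 2:T, 5:F. ✓
2: no successors, so ◇□◇p fails. ✗
3: successors {1, 2}; □◇p there: 1:F, 2:T. ✓
4: successors {1, 4}; □◇p there: 1:F, 4:F. ✗
5: successors {1, 3, 5}; □◇p there: 1:F, 3:F, 5:F. ✗
6: successors {1, 2, 4}; □◇p there: 1:F, 2:T, 4:F. ✓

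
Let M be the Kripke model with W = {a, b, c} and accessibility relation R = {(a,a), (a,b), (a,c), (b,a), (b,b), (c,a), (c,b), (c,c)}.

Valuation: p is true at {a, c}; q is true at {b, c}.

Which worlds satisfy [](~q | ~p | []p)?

a: successors {a, b, c}; ~q | ~p | []p there: a:T, b:T, c:F. ✗
b: successors {a, b}; ~q | ~p | []p there: a:T, b:T. ✓
c: successors {a, b, c}; ~q | ~p | []p there: a:T, b:T, c:F. ✗

{b}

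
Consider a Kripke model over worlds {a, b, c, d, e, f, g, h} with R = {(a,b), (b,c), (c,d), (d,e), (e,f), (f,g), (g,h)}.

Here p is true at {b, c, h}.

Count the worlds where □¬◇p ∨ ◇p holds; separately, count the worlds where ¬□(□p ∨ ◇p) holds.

7 and 4

For □¬◇p ∨ ◇p:
a: □¬◇p is F, ◇p is T. ✓
b: □¬◇p is T, ◇p is T. ✓
c: □¬◇p is T, ◇p is F. ✓
d: □¬◇p is T, ◇p is F. ✓
e: □¬◇p is T, ◇p is F. ✓
f: □¬◇p is F, ◇p is F. ✗
g: □¬◇p is T, ◇p is T. ✓
h: □¬◇p is T, ◇p is F. ✓
— 7 worlds.
For ¬□(□p ∨ ◇p):
a: □(□p ∨ ◇p) is T. ✗
b: □(□p ∨ ◇p) is F. ✓
c: □(□p ∨ ◇p) is F. ✓
d: □(□p ∨ ◇p) is F. ✓
e: □(□p ∨ ◇p) is F. ✓
f: □(□p ∨ ◇p) is T. ✗
g: □(□p ∨ ◇p) is T. ✗
h: □(□p ∨ ◇p) is T. ✗
— 4 worlds.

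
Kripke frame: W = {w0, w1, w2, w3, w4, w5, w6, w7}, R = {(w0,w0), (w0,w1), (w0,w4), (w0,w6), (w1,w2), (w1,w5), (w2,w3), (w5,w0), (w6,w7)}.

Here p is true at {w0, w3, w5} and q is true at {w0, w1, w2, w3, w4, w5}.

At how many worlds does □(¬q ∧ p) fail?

5

w0: successors {w0, w1, w4, w6}; ¬q ∧ p there: w0:F, w1:F, w4:F, w6:F. ✗
w1: successors {w2, w5}; ¬q ∧ p there: w2:F, w5:F. ✗
w2: successors {w3}; ¬q ∧ p there: w3:F. ✗
w3: no successors, so □(¬q ∧ p) holds vacuously. ✓
w4: no successors, so □(¬q ∧ p) holds vacuously. ✓
w5: successors {w0}; ¬q ∧ p there: w0:F. ✗
w6: successors {w7}; ¬q ∧ p there: w7:F. ✗
w7: no successors, so □(¬q ∧ p) holds vacuously. ✓
Satisfying worlds: {w3, w4, w7}.
So □(¬q ∧ p) fails at the other 5 worlds.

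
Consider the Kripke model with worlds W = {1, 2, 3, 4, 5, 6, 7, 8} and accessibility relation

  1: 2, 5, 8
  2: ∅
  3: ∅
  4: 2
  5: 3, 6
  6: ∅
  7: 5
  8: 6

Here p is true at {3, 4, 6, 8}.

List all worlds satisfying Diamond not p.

1: successors {2, 5, 8}; not p there: 2:T, 5:T, 8:F. ✓
2: no successors, so Diamond not p fails. ✗
3: no successors, so Diamond not p fails. ✗
4: successors {2}; not p there: 2:T. ✓
5: successors {3, 6}; not p there: 3:F, 6:F. ✗
6: no successors, so Diamond not p fails. ✗
7: successors {5}; not p there: 5:T. ✓
8: successors {6}; not p there: 6:F. ✗

{1, 4, 7}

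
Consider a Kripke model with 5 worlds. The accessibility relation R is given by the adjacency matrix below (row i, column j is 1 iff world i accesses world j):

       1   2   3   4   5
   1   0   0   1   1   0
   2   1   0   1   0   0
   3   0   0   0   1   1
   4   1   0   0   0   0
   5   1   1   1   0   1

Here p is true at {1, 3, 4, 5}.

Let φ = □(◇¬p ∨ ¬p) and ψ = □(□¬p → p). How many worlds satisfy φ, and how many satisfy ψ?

0 and 5

For □(◇¬p ∨ ¬p):
1: successors {3, 4}; ◇¬p ∨ ¬p there: 3:F, 4:F. ✗
2: successors {1, 3}; ◇¬p ∨ ¬p there: 1:F, 3:F. ✗
3: successors {4, 5}; ◇¬p ∨ ¬p there: 4:F, 5:T. ✗
4: successors {1}; ◇¬p ∨ ¬p there: 1:F. ✗
5: successors {1, 2, 3, 5}; ◇¬p ∨ ¬p there: 1:F, 2:T, 3:F, 5:T. ✗
— 0 worlds.
For □(□¬p → p):
1: successors {3, 4}; □¬p → p there: 3:T, 4:T. ✓
2: successors {1, 3}; □¬p → p there: 1:T, 3:T. ✓
3: successors {4, 5}; □¬p → p there: 4:T, 5:T. ✓
4: successors {1}; □¬p → p there: 1:T. ✓
5: successors {1, 2, 3, 5}; □¬p → p there: 1:T, 2:T, 3:T, 5:T. ✓
— 5 worlds.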